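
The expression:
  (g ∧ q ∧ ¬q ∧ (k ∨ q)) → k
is always true.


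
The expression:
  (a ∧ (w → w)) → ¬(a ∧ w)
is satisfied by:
  {w: False, a: False}
  {a: True, w: False}
  {w: True, a: False}


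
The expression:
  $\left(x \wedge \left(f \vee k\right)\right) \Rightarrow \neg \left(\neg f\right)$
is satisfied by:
  {f: True, k: False, x: False}
  {f: False, k: False, x: False}
  {x: True, f: True, k: False}
  {x: True, f: False, k: False}
  {k: True, f: True, x: False}
  {k: True, f: False, x: False}
  {k: True, x: True, f: True}


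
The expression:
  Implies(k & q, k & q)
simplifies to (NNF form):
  True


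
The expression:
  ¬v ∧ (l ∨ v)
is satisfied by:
  {l: True, v: False}


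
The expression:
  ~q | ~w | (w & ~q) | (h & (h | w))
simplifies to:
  h | ~q | ~w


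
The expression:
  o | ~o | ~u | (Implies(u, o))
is always true.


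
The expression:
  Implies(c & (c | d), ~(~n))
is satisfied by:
  {n: True, c: False}
  {c: False, n: False}
  {c: True, n: True}


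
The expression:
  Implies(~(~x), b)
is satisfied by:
  {b: True, x: False}
  {x: False, b: False}
  {x: True, b: True}


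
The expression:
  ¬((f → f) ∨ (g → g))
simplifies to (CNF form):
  False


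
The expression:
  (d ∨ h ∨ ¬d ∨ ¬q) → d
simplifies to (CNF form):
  d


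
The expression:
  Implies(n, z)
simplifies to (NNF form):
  z | ~n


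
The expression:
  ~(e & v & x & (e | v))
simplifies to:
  ~e | ~v | ~x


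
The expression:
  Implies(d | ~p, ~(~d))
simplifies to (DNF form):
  d | p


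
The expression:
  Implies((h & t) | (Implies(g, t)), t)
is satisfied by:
  {t: True, g: True}
  {t: True, g: False}
  {g: True, t: False}


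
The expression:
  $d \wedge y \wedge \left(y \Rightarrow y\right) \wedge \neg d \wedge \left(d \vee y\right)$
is never true.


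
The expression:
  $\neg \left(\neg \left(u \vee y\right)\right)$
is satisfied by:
  {y: True, u: True}
  {y: True, u: False}
  {u: True, y: False}


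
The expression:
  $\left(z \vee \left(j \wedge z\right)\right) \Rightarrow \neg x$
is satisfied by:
  {z: False, x: False}
  {x: True, z: False}
  {z: True, x: False}


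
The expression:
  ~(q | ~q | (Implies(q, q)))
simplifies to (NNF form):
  False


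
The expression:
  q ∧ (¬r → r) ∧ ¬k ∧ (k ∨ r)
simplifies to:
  q ∧ r ∧ ¬k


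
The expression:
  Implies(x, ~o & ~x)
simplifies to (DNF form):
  ~x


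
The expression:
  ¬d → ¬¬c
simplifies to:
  c ∨ d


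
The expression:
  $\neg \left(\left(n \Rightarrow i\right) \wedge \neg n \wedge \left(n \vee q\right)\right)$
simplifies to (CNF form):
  $n \vee \neg q$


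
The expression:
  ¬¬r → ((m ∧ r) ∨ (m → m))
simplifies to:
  True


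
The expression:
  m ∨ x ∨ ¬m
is always true.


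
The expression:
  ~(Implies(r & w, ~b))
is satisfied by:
  {r: True, w: True, b: True}


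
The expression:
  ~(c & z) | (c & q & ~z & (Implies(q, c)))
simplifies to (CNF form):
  ~c | ~z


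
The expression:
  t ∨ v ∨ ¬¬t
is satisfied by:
  {t: True, v: True}
  {t: True, v: False}
  {v: True, t: False}


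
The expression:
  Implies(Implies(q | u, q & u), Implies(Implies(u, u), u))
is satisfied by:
  {q: True, u: True}
  {q: True, u: False}
  {u: True, q: False}


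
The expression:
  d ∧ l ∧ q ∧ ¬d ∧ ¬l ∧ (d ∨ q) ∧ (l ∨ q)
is never true.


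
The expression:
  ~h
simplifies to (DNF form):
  ~h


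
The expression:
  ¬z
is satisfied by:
  {z: False}


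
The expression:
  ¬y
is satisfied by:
  {y: False}


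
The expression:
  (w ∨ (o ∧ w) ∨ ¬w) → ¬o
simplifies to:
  ¬o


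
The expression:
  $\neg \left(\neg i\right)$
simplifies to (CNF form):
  $i$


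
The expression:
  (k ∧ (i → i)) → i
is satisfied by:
  {i: True, k: False}
  {k: False, i: False}
  {k: True, i: True}


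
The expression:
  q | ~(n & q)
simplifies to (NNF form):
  True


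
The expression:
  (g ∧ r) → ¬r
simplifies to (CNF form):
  ¬g ∨ ¬r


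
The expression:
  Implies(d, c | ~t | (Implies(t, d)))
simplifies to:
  True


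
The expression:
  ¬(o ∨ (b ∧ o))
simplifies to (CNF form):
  ¬o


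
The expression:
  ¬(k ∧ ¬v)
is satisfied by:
  {v: True, k: False}
  {k: False, v: False}
  {k: True, v: True}


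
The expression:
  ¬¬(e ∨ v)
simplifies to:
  e ∨ v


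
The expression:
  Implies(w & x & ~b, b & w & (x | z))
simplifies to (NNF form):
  b | ~w | ~x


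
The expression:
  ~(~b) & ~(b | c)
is never true.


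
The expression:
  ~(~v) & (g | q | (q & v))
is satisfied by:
  {q: True, g: True, v: True}
  {q: True, v: True, g: False}
  {g: True, v: True, q: False}


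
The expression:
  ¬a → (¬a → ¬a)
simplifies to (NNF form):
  True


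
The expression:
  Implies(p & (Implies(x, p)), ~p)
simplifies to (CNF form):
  ~p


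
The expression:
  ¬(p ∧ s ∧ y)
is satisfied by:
  {s: False, p: False, y: False}
  {y: True, s: False, p: False}
  {p: True, s: False, y: False}
  {y: True, p: True, s: False}
  {s: True, y: False, p: False}
  {y: True, s: True, p: False}
  {p: True, s: True, y: False}


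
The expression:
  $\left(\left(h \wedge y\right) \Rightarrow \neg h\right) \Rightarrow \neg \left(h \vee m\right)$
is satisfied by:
  {y: True, m: False, h: False}
  {m: False, h: False, y: False}
  {h: True, y: True, m: False}
  {h: True, y: True, m: True}


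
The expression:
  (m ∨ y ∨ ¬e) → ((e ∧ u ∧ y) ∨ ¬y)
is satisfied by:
  {u: True, e: True, y: False}
  {u: True, e: False, y: False}
  {e: True, u: False, y: False}
  {u: False, e: False, y: False}
  {y: True, u: True, e: True}


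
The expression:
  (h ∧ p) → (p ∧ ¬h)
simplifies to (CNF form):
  ¬h ∨ ¬p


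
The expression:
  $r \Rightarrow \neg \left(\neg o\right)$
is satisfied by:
  {o: True, r: False}
  {r: False, o: False}
  {r: True, o: True}


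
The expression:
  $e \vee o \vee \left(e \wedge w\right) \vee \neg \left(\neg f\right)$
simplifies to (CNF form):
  $e \vee f \vee o$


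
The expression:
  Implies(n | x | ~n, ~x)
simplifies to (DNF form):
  ~x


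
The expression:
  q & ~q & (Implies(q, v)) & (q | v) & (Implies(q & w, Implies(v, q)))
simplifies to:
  False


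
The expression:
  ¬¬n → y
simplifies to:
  y ∨ ¬n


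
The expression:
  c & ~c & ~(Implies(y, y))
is never true.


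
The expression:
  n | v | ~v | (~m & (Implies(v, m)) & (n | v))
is always true.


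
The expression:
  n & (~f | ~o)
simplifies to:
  n & (~f | ~o)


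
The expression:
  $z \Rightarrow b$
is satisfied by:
  {b: True, z: False}
  {z: False, b: False}
  {z: True, b: True}


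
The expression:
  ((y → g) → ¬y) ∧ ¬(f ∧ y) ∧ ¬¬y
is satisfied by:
  {y: True, g: False, f: False}


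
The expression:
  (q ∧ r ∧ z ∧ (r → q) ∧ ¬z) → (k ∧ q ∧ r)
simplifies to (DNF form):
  True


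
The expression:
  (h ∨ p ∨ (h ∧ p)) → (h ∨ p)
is always true.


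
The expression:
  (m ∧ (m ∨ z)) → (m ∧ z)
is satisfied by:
  {z: True, m: False}
  {m: False, z: False}
  {m: True, z: True}


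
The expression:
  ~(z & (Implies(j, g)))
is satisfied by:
  {j: True, g: False, z: False}
  {g: False, z: False, j: False}
  {j: True, g: True, z: False}
  {g: True, j: False, z: False}
  {z: True, j: True, g: False}


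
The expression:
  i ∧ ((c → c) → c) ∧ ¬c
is never true.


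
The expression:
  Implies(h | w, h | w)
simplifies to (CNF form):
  True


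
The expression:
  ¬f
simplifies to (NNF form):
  ¬f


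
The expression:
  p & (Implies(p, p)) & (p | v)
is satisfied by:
  {p: True}


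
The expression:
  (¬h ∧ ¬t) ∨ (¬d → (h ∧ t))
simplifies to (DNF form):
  d ∨ (h ∧ t) ∨ (¬h ∧ ¬t)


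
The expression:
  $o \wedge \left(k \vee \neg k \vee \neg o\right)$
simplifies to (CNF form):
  $o$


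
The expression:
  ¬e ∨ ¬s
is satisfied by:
  {s: False, e: False}
  {e: True, s: False}
  {s: True, e: False}


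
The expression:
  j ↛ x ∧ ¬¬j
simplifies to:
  j ∧ ¬x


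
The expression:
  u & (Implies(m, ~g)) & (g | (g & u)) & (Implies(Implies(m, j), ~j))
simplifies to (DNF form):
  g & u & ~j & ~m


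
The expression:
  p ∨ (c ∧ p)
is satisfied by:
  {p: True}


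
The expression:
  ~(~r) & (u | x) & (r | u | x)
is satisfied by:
  {r: True, x: True, u: True}
  {r: True, x: True, u: False}
  {r: True, u: True, x: False}


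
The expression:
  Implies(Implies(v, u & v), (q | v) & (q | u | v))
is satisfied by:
  {q: True, v: True}
  {q: True, v: False}
  {v: True, q: False}


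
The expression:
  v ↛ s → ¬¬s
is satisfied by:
  {s: True, v: False}
  {v: False, s: False}
  {v: True, s: True}


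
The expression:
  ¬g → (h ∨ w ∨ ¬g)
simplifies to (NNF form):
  True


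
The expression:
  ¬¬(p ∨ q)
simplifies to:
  p ∨ q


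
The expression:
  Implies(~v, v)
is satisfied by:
  {v: True}


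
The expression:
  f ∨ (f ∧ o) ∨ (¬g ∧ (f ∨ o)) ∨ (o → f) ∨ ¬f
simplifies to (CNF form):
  True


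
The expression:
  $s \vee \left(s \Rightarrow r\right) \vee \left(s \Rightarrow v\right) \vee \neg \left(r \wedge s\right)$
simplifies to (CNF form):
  $\text{True}$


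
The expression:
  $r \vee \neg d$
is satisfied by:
  {r: True, d: False}
  {d: False, r: False}
  {d: True, r: True}


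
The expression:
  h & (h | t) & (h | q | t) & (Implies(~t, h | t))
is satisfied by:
  {h: True}


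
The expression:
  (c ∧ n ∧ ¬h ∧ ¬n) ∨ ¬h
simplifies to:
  ¬h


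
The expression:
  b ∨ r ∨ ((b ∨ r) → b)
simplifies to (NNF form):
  True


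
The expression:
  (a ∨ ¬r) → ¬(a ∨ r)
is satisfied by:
  {a: False}


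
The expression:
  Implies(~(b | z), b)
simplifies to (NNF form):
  b | z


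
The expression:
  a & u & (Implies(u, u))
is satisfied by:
  {a: True, u: True}


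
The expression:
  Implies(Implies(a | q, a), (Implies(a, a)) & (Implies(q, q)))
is always true.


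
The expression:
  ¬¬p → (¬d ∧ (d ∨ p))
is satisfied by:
  {p: False, d: False}
  {d: True, p: False}
  {p: True, d: False}


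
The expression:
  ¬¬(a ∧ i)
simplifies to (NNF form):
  a ∧ i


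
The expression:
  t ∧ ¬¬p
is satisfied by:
  {t: True, p: True}


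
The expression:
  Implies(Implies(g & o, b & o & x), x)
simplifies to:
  x | (g & o)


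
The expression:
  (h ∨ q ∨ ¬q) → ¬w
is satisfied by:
  {w: False}


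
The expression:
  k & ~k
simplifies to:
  False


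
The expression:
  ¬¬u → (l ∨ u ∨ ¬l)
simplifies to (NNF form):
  True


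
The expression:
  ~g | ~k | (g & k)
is always true.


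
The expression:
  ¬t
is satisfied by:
  {t: False}


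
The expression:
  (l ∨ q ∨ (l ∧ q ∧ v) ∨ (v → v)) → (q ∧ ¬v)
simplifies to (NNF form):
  q ∧ ¬v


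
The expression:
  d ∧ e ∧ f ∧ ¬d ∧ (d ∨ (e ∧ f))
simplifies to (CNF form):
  False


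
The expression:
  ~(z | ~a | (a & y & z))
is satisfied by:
  {a: True, z: False}


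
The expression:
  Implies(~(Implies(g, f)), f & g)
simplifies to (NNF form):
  f | ~g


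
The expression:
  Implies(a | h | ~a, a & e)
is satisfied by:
  {a: True, e: True}


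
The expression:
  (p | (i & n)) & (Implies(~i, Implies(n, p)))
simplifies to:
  p | (i & n)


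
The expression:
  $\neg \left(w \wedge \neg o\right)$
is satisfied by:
  {o: True, w: False}
  {w: False, o: False}
  {w: True, o: True}


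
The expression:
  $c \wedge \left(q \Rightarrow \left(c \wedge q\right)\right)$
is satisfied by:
  {c: True}


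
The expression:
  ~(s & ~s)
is always true.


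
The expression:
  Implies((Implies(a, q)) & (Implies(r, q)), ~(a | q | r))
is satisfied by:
  {q: False}


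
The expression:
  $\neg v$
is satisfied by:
  {v: False}


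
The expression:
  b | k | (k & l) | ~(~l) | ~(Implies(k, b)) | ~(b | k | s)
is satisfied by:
  {b: True, k: True, l: True, s: False}
  {b: True, k: True, s: False, l: False}
  {b: True, l: True, s: False, k: False}
  {b: True, s: False, l: False, k: False}
  {k: True, l: True, s: False, b: False}
  {k: True, s: False, l: False, b: False}
  {l: True, k: False, s: False, b: False}
  {k: False, s: False, l: False, b: False}
  {k: True, b: True, s: True, l: True}
  {k: True, b: True, s: True, l: False}
  {b: True, s: True, l: True, k: False}
  {b: True, s: True, k: False, l: False}
  {l: True, s: True, k: True, b: False}
  {s: True, k: True, b: False, l: False}
  {s: True, l: True, b: False, k: False}


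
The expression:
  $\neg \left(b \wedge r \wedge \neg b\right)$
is always true.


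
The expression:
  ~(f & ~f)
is always true.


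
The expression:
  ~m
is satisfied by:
  {m: False}


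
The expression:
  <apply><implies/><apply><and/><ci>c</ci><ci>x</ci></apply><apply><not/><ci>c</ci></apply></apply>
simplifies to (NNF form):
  <apply><or/><apply><not/><ci>c</ci></apply><apply><not/><ci>x</ci></apply></apply>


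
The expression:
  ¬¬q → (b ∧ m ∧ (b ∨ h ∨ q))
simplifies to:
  (b ∧ m) ∨ ¬q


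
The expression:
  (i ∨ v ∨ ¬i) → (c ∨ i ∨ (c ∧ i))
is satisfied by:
  {i: True, c: True}
  {i: True, c: False}
  {c: True, i: False}


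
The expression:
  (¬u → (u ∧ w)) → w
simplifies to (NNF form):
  w ∨ ¬u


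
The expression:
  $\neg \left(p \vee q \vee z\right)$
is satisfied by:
  {q: False, p: False, z: False}


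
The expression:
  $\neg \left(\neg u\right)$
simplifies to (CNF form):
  $u$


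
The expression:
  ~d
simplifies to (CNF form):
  ~d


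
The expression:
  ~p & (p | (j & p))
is never true.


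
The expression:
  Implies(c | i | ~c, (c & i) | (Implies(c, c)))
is always true.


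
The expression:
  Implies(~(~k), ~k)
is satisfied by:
  {k: False}


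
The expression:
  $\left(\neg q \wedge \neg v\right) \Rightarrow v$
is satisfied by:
  {q: True, v: True}
  {q: True, v: False}
  {v: True, q: False}


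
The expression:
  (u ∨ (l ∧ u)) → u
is always true.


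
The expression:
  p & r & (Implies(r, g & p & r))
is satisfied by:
  {r: True, p: True, g: True}


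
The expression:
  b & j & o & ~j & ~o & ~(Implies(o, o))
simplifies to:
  False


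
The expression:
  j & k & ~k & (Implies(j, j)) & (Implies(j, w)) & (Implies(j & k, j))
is never true.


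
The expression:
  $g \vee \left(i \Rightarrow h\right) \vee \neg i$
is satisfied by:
  {g: True, h: True, i: False}
  {g: True, h: False, i: False}
  {h: True, g: False, i: False}
  {g: False, h: False, i: False}
  {i: True, g: True, h: True}
  {i: True, g: True, h: False}
  {i: True, h: True, g: False}


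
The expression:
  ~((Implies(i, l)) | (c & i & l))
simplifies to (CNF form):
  i & ~l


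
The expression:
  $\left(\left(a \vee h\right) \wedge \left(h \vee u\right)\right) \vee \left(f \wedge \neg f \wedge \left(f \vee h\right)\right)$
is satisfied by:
  {u: True, h: True, a: True}
  {u: True, h: True, a: False}
  {h: True, a: True, u: False}
  {h: True, a: False, u: False}
  {u: True, a: True, h: False}


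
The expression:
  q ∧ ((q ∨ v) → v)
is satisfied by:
  {q: True, v: True}


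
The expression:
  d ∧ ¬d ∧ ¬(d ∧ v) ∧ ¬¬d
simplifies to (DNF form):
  False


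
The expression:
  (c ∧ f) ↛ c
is never true.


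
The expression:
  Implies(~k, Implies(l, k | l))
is always true.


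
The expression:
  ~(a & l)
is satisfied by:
  {l: False, a: False}
  {a: True, l: False}
  {l: True, a: False}


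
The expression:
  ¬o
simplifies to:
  ¬o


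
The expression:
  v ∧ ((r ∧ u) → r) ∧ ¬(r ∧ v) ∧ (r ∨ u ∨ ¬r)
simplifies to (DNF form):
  v ∧ ¬r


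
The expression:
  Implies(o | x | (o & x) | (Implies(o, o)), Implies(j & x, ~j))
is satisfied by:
  {x: False, j: False}
  {j: True, x: False}
  {x: True, j: False}


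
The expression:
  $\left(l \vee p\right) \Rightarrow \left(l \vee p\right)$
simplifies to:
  $\text{True}$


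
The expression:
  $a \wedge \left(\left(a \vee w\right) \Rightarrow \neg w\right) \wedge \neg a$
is never true.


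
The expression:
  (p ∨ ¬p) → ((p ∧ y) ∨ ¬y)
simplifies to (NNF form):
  p ∨ ¬y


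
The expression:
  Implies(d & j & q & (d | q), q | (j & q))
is always true.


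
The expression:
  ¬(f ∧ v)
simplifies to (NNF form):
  ¬f ∨ ¬v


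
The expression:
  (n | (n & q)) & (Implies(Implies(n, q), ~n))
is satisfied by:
  {n: True, q: False}


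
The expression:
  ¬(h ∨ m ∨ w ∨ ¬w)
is never true.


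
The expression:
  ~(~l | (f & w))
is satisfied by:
  {l: True, w: False, f: False}
  {f: True, l: True, w: False}
  {w: True, l: True, f: False}


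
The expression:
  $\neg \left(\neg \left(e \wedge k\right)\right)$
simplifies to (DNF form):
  $e \wedge k$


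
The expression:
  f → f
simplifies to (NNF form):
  True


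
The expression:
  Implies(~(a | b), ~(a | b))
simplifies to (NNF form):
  True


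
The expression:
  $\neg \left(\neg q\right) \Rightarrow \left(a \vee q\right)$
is always true.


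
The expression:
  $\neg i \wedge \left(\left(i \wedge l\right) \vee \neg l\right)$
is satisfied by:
  {i: False, l: False}


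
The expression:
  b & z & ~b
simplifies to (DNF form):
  False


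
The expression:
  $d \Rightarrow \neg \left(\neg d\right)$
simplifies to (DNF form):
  $\text{True}$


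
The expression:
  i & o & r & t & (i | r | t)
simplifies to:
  i & o & r & t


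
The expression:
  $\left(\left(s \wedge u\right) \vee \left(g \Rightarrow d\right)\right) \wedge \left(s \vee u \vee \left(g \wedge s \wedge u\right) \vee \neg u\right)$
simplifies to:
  $d \vee \left(s \wedge u\right) \vee \neg g$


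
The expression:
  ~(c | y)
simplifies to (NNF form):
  ~c & ~y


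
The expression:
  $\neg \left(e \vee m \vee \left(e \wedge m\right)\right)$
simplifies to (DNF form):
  $\neg e \wedge \neg m$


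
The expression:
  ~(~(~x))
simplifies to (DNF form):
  ~x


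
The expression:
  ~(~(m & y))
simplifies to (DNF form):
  m & y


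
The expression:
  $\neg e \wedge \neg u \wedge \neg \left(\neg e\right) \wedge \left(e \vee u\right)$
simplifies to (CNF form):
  $\text{False}$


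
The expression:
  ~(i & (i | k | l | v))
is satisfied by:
  {i: False}


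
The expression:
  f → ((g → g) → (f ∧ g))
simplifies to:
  g ∨ ¬f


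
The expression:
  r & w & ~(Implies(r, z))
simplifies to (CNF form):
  r & w & ~z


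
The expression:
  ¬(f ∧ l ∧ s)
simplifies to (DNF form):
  ¬f ∨ ¬l ∨ ¬s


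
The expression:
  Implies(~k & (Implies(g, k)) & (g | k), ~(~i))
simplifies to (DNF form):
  True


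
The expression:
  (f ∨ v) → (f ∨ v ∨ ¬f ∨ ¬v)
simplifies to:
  True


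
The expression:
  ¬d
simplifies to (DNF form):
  ¬d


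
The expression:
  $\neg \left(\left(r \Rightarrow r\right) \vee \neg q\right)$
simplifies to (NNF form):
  $\text{False}$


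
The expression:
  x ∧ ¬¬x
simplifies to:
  x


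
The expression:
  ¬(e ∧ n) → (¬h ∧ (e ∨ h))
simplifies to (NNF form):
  e ∧ (n ∨ ¬h)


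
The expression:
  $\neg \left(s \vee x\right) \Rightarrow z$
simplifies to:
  $s \vee x \vee z$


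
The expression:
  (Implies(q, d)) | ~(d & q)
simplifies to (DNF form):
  True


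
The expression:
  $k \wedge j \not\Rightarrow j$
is never true.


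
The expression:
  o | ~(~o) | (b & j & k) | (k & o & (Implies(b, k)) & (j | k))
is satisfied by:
  {k: True, o: True, j: True, b: True}
  {k: True, o: True, j: True, b: False}
  {k: True, o: True, b: True, j: False}
  {k: True, o: True, b: False, j: False}
  {o: True, j: True, b: True, k: False}
  {o: True, j: True, b: False, k: False}
  {o: True, j: False, b: True, k: False}
  {o: True, j: False, b: False, k: False}
  {k: True, j: True, b: True, o: False}


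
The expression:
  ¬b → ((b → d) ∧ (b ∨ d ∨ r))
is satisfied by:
  {r: True, b: True, d: True}
  {r: True, b: True, d: False}
  {r: True, d: True, b: False}
  {r: True, d: False, b: False}
  {b: True, d: True, r: False}
  {b: True, d: False, r: False}
  {d: True, b: False, r: False}


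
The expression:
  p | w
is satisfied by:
  {p: True, w: True}
  {p: True, w: False}
  {w: True, p: False}


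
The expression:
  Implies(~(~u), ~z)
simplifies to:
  ~u | ~z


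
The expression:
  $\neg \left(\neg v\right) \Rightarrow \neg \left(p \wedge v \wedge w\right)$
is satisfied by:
  {p: False, v: False, w: False}
  {w: True, p: False, v: False}
  {v: True, p: False, w: False}
  {w: True, v: True, p: False}
  {p: True, w: False, v: False}
  {w: True, p: True, v: False}
  {v: True, p: True, w: False}


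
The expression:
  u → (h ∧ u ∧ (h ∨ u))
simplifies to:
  h ∨ ¬u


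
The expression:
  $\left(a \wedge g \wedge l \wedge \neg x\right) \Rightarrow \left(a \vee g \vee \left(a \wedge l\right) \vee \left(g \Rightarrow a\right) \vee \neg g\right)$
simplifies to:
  $\text{True}$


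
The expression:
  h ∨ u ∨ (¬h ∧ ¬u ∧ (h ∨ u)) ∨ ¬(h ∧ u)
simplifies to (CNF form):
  True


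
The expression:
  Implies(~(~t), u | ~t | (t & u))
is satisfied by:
  {u: True, t: False}
  {t: False, u: False}
  {t: True, u: True}


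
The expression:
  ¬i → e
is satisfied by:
  {i: True, e: True}
  {i: True, e: False}
  {e: True, i: False}


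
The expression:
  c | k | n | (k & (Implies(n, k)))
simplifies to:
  c | k | n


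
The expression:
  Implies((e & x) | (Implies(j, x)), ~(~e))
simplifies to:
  e | (j & ~x)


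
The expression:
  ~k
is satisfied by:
  {k: False}


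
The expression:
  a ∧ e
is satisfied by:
  {a: True, e: True}


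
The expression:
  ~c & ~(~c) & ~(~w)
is never true.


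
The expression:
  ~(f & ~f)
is always true.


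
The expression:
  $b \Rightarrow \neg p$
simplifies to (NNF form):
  $\neg b \vee \neg p$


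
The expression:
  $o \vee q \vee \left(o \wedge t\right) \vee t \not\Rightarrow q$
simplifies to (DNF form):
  $o \vee q \vee t$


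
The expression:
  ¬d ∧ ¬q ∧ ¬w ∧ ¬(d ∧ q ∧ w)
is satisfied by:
  {q: False, d: False, w: False}


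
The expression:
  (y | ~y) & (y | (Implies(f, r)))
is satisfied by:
  {y: True, r: True, f: False}
  {y: True, r: False, f: False}
  {r: True, y: False, f: False}
  {y: False, r: False, f: False}
  {f: True, y: True, r: True}
  {f: True, y: True, r: False}
  {f: True, r: True, y: False}


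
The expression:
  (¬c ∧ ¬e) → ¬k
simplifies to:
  c ∨ e ∨ ¬k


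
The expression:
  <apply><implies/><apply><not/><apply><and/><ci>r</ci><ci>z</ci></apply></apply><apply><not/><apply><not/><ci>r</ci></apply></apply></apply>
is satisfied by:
  {r: True}


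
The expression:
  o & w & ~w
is never true.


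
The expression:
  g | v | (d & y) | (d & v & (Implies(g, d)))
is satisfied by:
  {y: True, v: True, g: True, d: True}
  {y: True, v: True, g: True, d: False}
  {v: True, g: True, d: True, y: False}
  {v: True, g: True, d: False, y: False}
  {y: True, v: True, d: True, g: False}
  {y: True, v: True, d: False, g: False}
  {v: True, d: True, g: False, y: False}
  {v: True, d: False, g: False, y: False}
  {y: True, g: True, d: True, v: False}
  {y: True, g: True, d: False, v: False}
  {g: True, d: True, v: False, y: False}
  {g: True, v: False, d: False, y: False}
  {y: True, d: True, v: False, g: False}


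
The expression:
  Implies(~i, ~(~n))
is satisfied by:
  {i: True, n: True}
  {i: True, n: False}
  {n: True, i: False}


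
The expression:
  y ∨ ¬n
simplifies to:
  y ∨ ¬n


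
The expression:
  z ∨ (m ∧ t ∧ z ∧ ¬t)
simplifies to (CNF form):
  z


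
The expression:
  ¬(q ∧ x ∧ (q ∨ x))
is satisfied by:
  {q: False, x: False}
  {x: True, q: False}
  {q: True, x: False}


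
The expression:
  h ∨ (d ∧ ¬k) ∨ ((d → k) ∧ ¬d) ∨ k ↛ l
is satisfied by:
  {h: True, l: False, k: False, d: False}
  {h: False, l: False, k: False, d: False}
  {h: True, d: True, l: False, k: False}
  {d: True, h: False, l: False, k: False}
  {h: True, k: True, d: False, l: False}
  {k: True, d: False, l: False, h: False}
  {h: True, d: True, k: True, l: False}
  {d: True, k: True, h: False, l: False}
  {h: True, l: True, d: False, k: False}
  {l: True, d: False, k: False, h: False}
  {h: True, d: True, l: True, k: False}
  {d: True, l: True, h: False, k: False}
  {h: True, k: True, l: True, d: False}
  {k: True, l: True, d: False, h: False}
  {h: True, d: True, k: True, l: True}


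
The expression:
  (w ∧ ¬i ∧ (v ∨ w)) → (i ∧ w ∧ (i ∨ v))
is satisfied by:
  {i: True, w: False}
  {w: False, i: False}
  {w: True, i: True}


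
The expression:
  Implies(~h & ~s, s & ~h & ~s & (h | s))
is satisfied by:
  {s: True, h: True}
  {s: True, h: False}
  {h: True, s: False}


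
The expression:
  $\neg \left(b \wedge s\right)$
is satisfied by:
  {s: False, b: False}
  {b: True, s: False}
  {s: True, b: False}


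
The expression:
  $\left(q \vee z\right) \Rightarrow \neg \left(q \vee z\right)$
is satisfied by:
  {q: False, z: False}


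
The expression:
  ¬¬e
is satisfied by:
  {e: True}


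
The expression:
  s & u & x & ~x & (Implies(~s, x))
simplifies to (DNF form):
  False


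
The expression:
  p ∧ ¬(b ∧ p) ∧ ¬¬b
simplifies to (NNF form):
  False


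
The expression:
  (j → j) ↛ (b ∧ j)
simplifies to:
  ¬b ∨ ¬j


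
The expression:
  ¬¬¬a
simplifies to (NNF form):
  ¬a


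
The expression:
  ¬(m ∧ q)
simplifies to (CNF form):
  ¬m ∨ ¬q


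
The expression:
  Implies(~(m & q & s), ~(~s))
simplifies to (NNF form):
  s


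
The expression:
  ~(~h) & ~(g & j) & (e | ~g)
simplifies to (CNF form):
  h & (e | ~g) & (~g | ~j)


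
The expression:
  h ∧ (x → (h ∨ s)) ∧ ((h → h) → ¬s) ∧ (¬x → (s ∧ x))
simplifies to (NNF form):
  h ∧ x ∧ ¬s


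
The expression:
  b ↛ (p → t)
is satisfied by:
  {p: True, b: True, t: False}


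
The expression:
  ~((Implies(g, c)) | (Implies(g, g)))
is never true.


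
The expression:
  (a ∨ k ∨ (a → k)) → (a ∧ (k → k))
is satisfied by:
  {a: True}


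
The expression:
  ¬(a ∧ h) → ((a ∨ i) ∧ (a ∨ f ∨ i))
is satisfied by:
  {i: True, a: True}
  {i: True, a: False}
  {a: True, i: False}


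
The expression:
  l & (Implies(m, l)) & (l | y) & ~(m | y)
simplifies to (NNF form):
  l & ~m & ~y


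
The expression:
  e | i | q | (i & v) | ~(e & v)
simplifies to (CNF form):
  True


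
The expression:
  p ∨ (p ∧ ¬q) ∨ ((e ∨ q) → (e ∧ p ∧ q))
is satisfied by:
  {p: True, q: False, e: False}
  {p: True, e: True, q: False}
  {p: True, q: True, e: False}
  {p: True, e: True, q: True}
  {e: False, q: False, p: False}


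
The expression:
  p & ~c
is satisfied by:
  {p: True, c: False}


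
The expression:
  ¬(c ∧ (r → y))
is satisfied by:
  {r: True, c: False, y: False}
  {r: False, c: False, y: False}
  {y: True, r: True, c: False}
  {y: True, r: False, c: False}
  {c: True, r: True, y: False}


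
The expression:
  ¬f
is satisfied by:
  {f: False}


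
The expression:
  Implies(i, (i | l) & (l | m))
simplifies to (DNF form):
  l | m | ~i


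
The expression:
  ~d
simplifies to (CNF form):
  ~d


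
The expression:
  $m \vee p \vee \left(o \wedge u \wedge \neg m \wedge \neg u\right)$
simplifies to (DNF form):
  $m \vee p$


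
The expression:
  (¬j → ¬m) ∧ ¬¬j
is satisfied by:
  {j: True}


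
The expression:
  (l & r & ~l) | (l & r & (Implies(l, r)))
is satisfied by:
  {r: True, l: True}


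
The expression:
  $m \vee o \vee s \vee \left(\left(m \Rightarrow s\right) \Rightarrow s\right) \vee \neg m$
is always true.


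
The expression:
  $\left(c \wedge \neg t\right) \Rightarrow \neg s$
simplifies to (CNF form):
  $t \vee \neg c \vee \neg s$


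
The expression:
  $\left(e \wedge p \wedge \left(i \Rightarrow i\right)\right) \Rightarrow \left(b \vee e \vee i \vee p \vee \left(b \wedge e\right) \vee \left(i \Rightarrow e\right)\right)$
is always true.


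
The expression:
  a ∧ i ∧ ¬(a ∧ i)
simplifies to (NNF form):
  False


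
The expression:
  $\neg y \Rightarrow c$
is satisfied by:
  {y: True, c: True}
  {y: True, c: False}
  {c: True, y: False}


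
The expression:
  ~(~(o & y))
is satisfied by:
  {o: True, y: True}


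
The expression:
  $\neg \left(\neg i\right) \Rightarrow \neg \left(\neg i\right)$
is always true.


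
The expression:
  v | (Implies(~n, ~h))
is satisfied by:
  {n: True, v: True, h: False}
  {n: True, h: False, v: False}
  {v: True, h: False, n: False}
  {v: False, h: False, n: False}
  {n: True, v: True, h: True}
  {n: True, h: True, v: False}
  {v: True, h: True, n: False}


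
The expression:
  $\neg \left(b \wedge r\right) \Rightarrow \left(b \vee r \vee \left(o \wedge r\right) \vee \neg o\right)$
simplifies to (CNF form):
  $b \vee r \vee \neg o$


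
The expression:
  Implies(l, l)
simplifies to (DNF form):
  True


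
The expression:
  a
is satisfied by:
  {a: True}


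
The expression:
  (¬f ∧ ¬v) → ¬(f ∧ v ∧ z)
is always true.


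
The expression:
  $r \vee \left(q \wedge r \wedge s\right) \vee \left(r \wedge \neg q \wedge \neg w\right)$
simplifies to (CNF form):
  $r$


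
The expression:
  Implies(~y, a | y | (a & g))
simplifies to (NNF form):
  a | y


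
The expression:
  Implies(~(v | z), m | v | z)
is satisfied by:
  {m: True, v: True, z: True}
  {m: True, v: True, z: False}
  {m: True, z: True, v: False}
  {m: True, z: False, v: False}
  {v: True, z: True, m: False}
  {v: True, z: False, m: False}
  {z: True, v: False, m: False}


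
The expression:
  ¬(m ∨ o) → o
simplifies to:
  m ∨ o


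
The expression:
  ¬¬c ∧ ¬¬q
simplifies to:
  c ∧ q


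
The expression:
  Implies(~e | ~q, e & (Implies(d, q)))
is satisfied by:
  {e: True, q: True, d: False}
  {e: True, q: False, d: False}
  {e: True, d: True, q: True}


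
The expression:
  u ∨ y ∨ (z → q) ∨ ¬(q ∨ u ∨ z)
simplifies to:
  q ∨ u ∨ y ∨ ¬z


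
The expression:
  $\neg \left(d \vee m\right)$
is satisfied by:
  {d: False, m: False}


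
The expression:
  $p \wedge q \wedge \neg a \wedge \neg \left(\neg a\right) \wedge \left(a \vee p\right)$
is never true.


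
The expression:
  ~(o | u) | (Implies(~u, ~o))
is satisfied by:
  {u: True, o: False}
  {o: False, u: False}
  {o: True, u: True}


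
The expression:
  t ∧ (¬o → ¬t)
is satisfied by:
  {t: True, o: True}


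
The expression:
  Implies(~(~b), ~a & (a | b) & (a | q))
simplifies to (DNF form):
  ~b | (q & ~a)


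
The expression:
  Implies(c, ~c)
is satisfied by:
  {c: False}


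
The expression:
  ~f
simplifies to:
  ~f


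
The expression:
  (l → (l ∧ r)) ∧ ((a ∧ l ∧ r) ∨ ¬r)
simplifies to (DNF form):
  (r ∧ ¬r) ∨ (¬l ∧ ¬r) ∨ (a ∧ l ∧ r) ∨ (a ∧ l ∧ ¬l) ∨ (a ∧ r ∧ ¬r) ∨ (a ∧ ¬l ∧ ¬r) ∨ (l ∧ r ∧ ¬r) ∨ (l ∧ ¬l ∧ ¬r)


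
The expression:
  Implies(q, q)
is always true.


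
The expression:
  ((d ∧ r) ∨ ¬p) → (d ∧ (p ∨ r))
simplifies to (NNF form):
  p ∨ (d ∧ r)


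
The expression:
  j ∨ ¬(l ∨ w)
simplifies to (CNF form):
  (j ∨ ¬l) ∧ (j ∨ ¬w)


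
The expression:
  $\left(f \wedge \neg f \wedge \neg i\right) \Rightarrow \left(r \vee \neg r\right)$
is always true.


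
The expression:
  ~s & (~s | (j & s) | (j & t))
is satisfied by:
  {s: False}


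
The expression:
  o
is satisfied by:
  {o: True}


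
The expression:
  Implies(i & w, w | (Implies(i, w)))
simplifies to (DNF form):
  True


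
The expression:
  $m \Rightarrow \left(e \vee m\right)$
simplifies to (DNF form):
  $\text{True}$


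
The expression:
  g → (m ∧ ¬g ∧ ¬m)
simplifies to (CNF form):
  ¬g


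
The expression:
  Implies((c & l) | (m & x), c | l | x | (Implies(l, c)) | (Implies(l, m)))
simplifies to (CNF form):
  True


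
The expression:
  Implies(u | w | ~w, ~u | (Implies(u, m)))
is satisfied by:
  {m: True, u: False}
  {u: False, m: False}
  {u: True, m: True}


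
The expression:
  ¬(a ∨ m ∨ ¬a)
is never true.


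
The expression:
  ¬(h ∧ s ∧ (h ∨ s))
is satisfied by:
  {s: False, h: False}
  {h: True, s: False}
  {s: True, h: False}


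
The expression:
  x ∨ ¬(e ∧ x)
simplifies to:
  True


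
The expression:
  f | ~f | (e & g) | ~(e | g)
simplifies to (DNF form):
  True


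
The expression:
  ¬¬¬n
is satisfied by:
  {n: False}


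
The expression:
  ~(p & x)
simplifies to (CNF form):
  ~p | ~x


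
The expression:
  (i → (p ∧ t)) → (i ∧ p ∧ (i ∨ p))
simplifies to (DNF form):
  i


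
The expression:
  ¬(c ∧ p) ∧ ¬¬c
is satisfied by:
  {c: True, p: False}


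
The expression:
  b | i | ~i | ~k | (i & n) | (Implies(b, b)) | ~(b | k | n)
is always true.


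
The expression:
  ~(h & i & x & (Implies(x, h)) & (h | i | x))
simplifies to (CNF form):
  ~h | ~i | ~x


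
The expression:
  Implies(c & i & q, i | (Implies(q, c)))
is always true.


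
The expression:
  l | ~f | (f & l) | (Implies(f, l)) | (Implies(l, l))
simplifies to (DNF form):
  True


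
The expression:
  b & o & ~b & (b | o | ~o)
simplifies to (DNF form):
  False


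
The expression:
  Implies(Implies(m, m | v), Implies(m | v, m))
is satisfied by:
  {m: True, v: False}
  {v: False, m: False}
  {v: True, m: True}


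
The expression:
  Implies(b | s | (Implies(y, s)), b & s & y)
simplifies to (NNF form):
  y & (b | ~s) & (s | ~b)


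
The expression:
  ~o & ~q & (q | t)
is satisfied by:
  {t: True, q: False, o: False}


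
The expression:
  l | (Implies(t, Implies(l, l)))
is always true.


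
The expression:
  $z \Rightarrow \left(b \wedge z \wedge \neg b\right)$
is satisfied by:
  {z: False}


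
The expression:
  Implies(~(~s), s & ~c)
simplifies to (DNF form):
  ~c | ~s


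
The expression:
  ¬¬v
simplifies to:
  v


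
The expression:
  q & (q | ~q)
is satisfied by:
  {q: True}


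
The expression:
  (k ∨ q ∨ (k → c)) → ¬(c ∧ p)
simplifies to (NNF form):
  ¬c ∨ ¬p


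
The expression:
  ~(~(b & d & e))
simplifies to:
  b & d & e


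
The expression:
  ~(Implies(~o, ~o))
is never true.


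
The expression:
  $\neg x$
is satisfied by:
  {x: False}


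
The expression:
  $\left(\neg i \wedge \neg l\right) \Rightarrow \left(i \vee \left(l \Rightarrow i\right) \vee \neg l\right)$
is always true.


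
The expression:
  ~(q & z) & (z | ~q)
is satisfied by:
  {q: False}


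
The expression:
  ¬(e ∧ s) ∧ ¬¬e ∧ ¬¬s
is never true.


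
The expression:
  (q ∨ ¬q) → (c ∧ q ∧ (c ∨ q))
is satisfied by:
  {c: True, q: True}


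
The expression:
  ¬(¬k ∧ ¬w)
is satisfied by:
  {k: True, w: True}
  {k: True, w: False}
  {w: True, k: False}


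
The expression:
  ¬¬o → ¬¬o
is always true.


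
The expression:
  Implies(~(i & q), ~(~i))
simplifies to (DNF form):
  i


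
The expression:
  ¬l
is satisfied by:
  {l: False}


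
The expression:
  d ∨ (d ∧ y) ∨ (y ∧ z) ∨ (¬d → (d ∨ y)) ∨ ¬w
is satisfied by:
  {y: True, d: True, w: False}
  {y: True, w: False, d: False}
  {d: True, w: False, y: False}
  {d: False, w: False, y: False}
  {y: True, d: True, w: True}
  {y: True, w: True, d: False}
  {d: True, w: True, y: False}


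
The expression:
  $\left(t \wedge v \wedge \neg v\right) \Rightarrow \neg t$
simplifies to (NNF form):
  $\text{True}$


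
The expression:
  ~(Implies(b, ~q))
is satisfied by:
  {b: True, q: True}


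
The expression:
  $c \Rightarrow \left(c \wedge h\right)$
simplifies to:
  $h \vee \neg c$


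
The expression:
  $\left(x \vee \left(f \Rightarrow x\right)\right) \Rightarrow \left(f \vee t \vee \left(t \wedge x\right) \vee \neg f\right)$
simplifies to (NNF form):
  $\text{True}$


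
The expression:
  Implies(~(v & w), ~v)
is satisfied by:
  {w: True, v: False}
  {v: False, w: False}
  {v: True, w: True}


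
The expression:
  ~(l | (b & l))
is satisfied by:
  {l: False}


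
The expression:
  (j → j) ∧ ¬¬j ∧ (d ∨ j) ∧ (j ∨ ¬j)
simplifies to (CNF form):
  j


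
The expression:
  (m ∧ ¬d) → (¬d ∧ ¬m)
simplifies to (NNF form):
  d ∨ ¬m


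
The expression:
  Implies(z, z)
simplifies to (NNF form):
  True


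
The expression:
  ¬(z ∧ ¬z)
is always true.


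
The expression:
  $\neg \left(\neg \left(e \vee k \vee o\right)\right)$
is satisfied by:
  {k: True, o: True, e: True}
  {k: True, o: True, e: False}
  {k: True, e: True, o: False}
  {k: True, e: False, o: False}
  {o: True, e: True, k: False}
  {o: True, e: False, k: False}
  {e: True, o: False, k: False}


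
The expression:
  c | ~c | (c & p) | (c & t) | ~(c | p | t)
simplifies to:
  True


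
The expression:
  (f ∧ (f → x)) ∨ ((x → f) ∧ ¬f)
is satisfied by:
  {f: False, x: False}
  {x: True, f: True}


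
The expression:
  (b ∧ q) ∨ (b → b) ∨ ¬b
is always true.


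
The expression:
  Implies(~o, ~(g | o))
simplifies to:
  o | ~g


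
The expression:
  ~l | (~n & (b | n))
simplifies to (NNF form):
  ~l | (b & ~n)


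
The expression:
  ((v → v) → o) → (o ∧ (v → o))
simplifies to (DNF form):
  True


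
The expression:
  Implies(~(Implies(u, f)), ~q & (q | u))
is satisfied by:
  {f: True, u: False, q: False}
  {f: False, u: False, q: False}
  {q: True, f: True, u: False}
  {q: True, f: False, u: False}
  {u: True, f: True, q: False}
  {u: True, f: False, q: False}
  {u: True, q: True, f: True}


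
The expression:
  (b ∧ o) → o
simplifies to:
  True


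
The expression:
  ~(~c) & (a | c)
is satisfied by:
  {c: True}
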